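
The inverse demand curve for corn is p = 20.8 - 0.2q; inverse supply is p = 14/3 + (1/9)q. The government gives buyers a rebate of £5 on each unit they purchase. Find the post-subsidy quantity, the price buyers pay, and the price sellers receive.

q' = 951/14; buyers pay 101/14; sellers receive 171/14

Pre-subsidy: 20.8 - 0.2q = 14/3 + (1/9)q gives q* = 363/7 and p* = 73/7.
With the rebate, buyers effectively pay pb = ps − 5, where ps is the price sellers receive.
On the curves, pb = 20.8 - 0.2q and ps = 14/3 + (1/9)q; the wedge ps − pb = 5 gives 14/3 + (1/9)q − (20.8 - 0.2q) = 5, so q' = 951/14.
Then pb = 20.8 − 0.2·(951/14) = 101/14 and ps = 14/3 + (1/9)·(951/14) = 171/14.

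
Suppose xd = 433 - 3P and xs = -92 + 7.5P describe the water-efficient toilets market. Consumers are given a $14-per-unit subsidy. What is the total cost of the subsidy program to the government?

Government cost = $4382

Pre-subsidy: 433 - 3P = -92 + 7.5P gives P* = 50, x* = 283.
With the rebate, buyers effectively pay Pb = Ps − 14, where Ps is the price sellers receive.
Demand in terms of Ps becomes xd = 433 − 3(Ps − 14) = 475 - 3Ps. Setting this equal to supply: 475 - 3Ps = -92 + 7.5Ps, so Ps = 54.
Buyers pay Pb = 54 − 14 = 40; x' = -92 + 7.5·54 = 313.
Government outlay = subsidy × quantity = 14 × 313 = 4382.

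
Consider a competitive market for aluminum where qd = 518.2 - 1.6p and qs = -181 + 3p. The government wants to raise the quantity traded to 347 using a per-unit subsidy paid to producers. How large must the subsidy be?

At q = 347, invert demand for the buyer price: pb = (518.2 − 347)/1.6 = 107; invert supply for the seller price: ps = (347 − (-181))/3 = 176.
The subsidy must fill the gap: s = ps − pb = 176 − 107 = 69.

Required subsidy s = 69 per unit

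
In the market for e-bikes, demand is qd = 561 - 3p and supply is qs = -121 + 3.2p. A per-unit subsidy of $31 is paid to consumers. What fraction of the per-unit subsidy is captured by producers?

Pre-subsidy: 561 - 3p = -121 + 3.2p gives p* = 110, q* = 231.
With the rebate, buyers effectively pay pb = ps − 31, where ps is the price sellers receive.
Demand in terms of ps becomes qd = 561 − 3(ps − 31) = 654 - 3ps. Setting this equal to supply: 654 - 3ps = -121 + 3.2ps, so ps = 125.
Buyers pay pb = 125 − 31 = 94; q' = -121 + 3.2·125 = 279.
Buyers' price falls by p* − pb = 110 − 94 = 16; sellers' price rises by ps − p* = 125 − 110 = 15.
So producers capture 15/31 = 15/31 of each unit of subsidy.

Producer share = 15/31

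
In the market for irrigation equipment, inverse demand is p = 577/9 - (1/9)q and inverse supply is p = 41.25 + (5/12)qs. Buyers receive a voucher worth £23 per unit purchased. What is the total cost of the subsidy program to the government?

Pre-subsidy: 577/9 - (1/9)q = 41.25 + (5/12)q gives q* = 823/19 and p* = 3380/57.
With the rebate, buyers effectively pay pb = ps − 23, where ps is the price sellers receive.
On the curves, pb = 577/9 - (1/9)q and ps = 41.25 + (5/12)q; the wedge ps − pb = 23 gives 41.25 + (5/12)q − (577/9 - (1/9)q) = 23, so q' = 1651/19.
Then pb = 577/9 − (1/9)·(1651/19) = 3104/57 and ps = 41.25 + (5/12)·(1651/19) = 4415/57.
Government outlay = subsidy × quantity = 23 × 1651/19 = 37973/19.

Government cost = 37973/19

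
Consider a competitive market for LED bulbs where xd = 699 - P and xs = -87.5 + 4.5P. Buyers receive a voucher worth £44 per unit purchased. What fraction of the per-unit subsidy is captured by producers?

Producer share = 2/11

Pre-subsidy: 699 - P = -87.5 + 4.5P gives P* = 143, x* = 556.
With the rebate, buyers effectively pay Pb = Ps − 44, where Ps is the price sellers receive.
Demand in terms of Ps becomes xd = 699 − 1(Ps − 44) = 743 - Ps. Setting this equal to supply: 743 - Ps = -87.5 + 4.5Ps, so Ps = 151.
Buyers pay Pb = 151 − 44 = 107; x' = -87.5 + 4.5·151 = 592.
Buyers' price falls by P* − Pb = 143 − 107 = 36; sellers' price rises by Ps − P* = 151 − 143 = 8.
So producers capture 8/44 = 2/11 of each unit of subsidy.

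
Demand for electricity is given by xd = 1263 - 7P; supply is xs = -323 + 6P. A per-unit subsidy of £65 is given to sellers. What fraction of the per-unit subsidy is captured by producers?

Producer share = 7/13

Pre-subsidy: 1263 - 7P = -323 + 6P gives P* = 122, x* = 409.
With the subsidy, sellers receive Ps = Pb + 65 for each unit, where Pb is the price buyers pay.
Supply in terms of Pb becomes xs = -323 + 6(Pb + 65) = 67 + 6Pb. Setting this equal to demand: 1263 - 7Pb = 67 + 6Pb, so Pb = 92.
Sellers receive Ps = 92 + 65 = 157; x' = 1263 − 7·92 = 619.
Buyers' price falls by P* − Pb = 122 − 92 = 30; sellers' price rises by Ps − P* = 157 − 122 = 35.
So producers capture 35/65 = 7/13 of each unit of subsidy.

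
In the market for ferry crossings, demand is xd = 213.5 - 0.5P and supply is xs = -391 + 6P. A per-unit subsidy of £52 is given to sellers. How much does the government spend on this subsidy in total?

Pre-subsidy: 213.5 - 0.5P = -391 + 6P gives P* = 93, x* = 167.
With the subsidy, sellers receive Ps = Pb + 52 for each unit, where Pb is the price buyers pay.
Supply in terms of Pb becomes xs = -391 + 6(Pb + 52) = -79 + 6Pb. Setting this equal to demand: 213.5 - 0.5Pb = -79 + 6Pb, so Pb = 45.
Sellers receive Ps = 45 + 52 = 97; x' = 213.5 − 0.5·45 = 191.
Government outlay = subsidy × quantity = 52 × 191 = 9932.

Government cost = £9932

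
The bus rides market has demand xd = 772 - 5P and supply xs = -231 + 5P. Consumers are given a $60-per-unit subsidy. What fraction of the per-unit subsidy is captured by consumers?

Consumer share = 0.5

Pre-subsidy: 772 - 5P = -231 + 5P gives P* = 100.3, x* = 270.5.
With the rebate, buyers effectively pay Pb = Ps − 60, where Ps is the price sellers receive.
Demand in terms of Ps becomes xd = 772 − 5(Ps − 60) = 1072 - 5Ps. Setting this equal to supply: 1072 - 5Ps = -231 + 5Ps, so Ps = 130.3.
Buyers pay Pb = 130.3 − 60 = 70.3; x' = -231 + 5·130.3 = 420.5.
Buyers' price falls by P* − Pb = 100.3 − 70.3 = 30; sellers' price rises by Ps − P* = 130.3 − 100.3 = 30.
So consumers capture 30/60 = 0.5 of each unit of subsidy.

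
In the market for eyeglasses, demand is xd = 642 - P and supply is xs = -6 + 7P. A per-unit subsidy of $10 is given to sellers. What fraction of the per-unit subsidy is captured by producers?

Producer share = 0.125

Pre-subsidy: 642 - P = -6 + 7P gives P* = 81, x* = 561.
With the subsidy, sellers receive Ps = Pb + 10 for each unit, where Pb is the price buyers pay.
Supply in terms of Pb becomes xs = -6 + 7(Pb + 10) = 64 + 7Pb. Setting this equal to demand: 642 - Pb = 64 + 7Pb, so Pb = 72.25.
Sellers receive Ps = 72.25 + 10 = 82.25; x' = 642 − 1·72.25 = 569.75.
Buyers' price falls by P* − Pb = 81 − 72.25 = 8.75; sellers' price rises by Ps − P* = 82.25 − 81 = 1.25.
So producers capture 1.25/10 = 0.125 of each unit of subsidy.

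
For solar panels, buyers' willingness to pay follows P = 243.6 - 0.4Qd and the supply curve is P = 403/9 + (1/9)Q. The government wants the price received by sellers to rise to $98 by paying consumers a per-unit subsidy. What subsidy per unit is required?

Required subsidy s = $46 per unit

At a seller price of 98, quantity supplied is -403 + 9·98 = 479.
Buyers absorb 479 only when they pay Pb = 243.6 − 0.4·479 = 52.
s = Ps − Pb = 98 − 52 = 46.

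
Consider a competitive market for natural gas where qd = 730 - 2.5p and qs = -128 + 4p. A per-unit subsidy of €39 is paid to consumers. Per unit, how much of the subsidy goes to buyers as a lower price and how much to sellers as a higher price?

Pre-subsidy: 730 - 2.5p = -128 + 4p gives p* = 132, q* = 400.
With the rebate, buyers effectively pay pb = ps − 39, where ps is the price sellers receive.
Demand in terms of ps becomes qd = 730 − 2.5(ps − 39) = 827.5 - 2.5ps. Setting this equal to supply: 827.5 - 2.5ps = -128 + 4ps, so ps = 147.
Buyers pay pb = 147 − 39 = 108; q' = -128 + 4·147 = 460.
Buyers' price falls by p* − pb = 132 − 108 = 24; sellers' price rises by ps − p* = 147 − 132 = 15.

Buyers gain €24 per unit; sellers gain €15 per unit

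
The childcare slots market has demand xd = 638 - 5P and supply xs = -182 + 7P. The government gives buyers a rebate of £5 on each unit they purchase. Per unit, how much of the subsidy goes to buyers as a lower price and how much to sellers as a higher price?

Pre-subsidy: 638 - 5P = -182 + 7P gives P* = 205/3, x* = 889/3.
With the rebate, buyers effectively pay Pb = Ps − 5, where Ps is the price sellers receive.
Demand in terms of Ps becomes xd = 638 − 5(Ps − 5) = 663 - 5Ps. Setting this equal to supply: 663 - 5Ps = -182 + 7Ps, so Ps = 845/12.
Buyers pay Pb = 845/12 − 5 = 785/12; x' = -182 + 7·(845/12) = 3731/12.
Buyers' price falls by P* − Pb = 205/3 − 785/12 = 35/12; sellers' price rises by Ps − P* = 845/12 − 205/3 = 25/12.

Buyers gain 35/12 per unit; sellers gain 25/12 per unit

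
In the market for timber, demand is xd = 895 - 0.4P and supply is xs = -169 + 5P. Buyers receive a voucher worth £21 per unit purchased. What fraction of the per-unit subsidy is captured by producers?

Producer share = 2/27

Pre-subsidy: 895 - 0.4P = -169 + 5P gives P* = 5320/27, x* = 22037/27.
With the rebate, buyers effectively pay Pb = Ps − 21, where Ps is the price sellers receive.
Demand in terms of Ps becomes xd = 895 − 0.4(Ps − 21) = 903.4 - 0.4Ps. Setting this equal to supply: 903.4 - 0.4Ps = -169 + 5Ps, so Ps = 5362/27.
Buyers pay Pb = 5362/27 − 21 = 4795/27; x' = -169 + 5·(5362/27) = 22247/27.
Buyers' price falls by P* − Pb = 5320/27 − 4795/27 = 175/9; sellers' price rises by Ps − P* = 5362/27 − 5320/27 = 14/9.
So producers capture (14/9)/21 = 2/27 of each unit of subsidy.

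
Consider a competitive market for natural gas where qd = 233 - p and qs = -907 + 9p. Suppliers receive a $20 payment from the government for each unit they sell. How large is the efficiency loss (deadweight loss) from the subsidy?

Deadweight loss = $180

Pre-subsidy: 233 - p = -907 + 9p gives p* = 114, q* = 119.
With the subsidy, sellers receive ps = pb + 20 for each unit, where pb is the price buyers pay.
Supply in terms of pb becomes qs = -907 + 9(pb + 20) = -727 + 9pb. Setting this equal to demand: 233 - pb = -727 + 9pb, so pb = 96.
Sellers receive ps = 96 + 20 = 116; q' = 233 − 1·96 = 137.
The subsidy expands output by 137 − 119 = 18 past the efficient level; on those units the gap between marginal cost and willingness to pay runs from 0 up to 20.
DWL = ½ × 20 × 18 = 180.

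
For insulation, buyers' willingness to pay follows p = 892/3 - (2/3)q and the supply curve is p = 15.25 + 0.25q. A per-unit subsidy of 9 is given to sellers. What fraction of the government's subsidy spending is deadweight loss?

Pre-subsidy: 892/3 - (2/3)q = 15.25 + 0.25q gives q* = 3385/11 and p* = 1014/11.
With the subsidy, sellers receive ps = pb + 9 for each unit, where pb is the price buyers pay.
On the curves, pb = 892/3 - (2/3)q and ps = 15.25 + 0.25q; the wedge ps − pb = 9 gives 15.25 + 0.25q − (892/3 - (2/3)q) = 9, so q' = 3493/11.
Then pb = 892/3 − (2/3)·(3493/11) = 942/11 and ps = 15.25 + 0.25·(3493/11) = 1041/11.
ΔCS = ½(3385/11 + 3493/11)(1014/11 − 942/11) = 247608/121; ΔPS = ½(3385/11 + 3493/11)(1041/11 − 1014/11) = 92853/121.
Government spending = 9 × 3493/11 = 31437/11.
DWL = ½ × 9 × (3493/11 − 3385/11) = 486/11; fraction = (486/11) / (31437/11) = 54/3493.

DWL / government spending = 54/3493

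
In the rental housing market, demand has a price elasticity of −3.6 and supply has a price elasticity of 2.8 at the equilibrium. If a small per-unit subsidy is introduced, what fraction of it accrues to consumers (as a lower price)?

For a small subsidy around the equilibrium, the benefit split depends on the relative slopes, which at a point are proportional to the elasticities.
Buyer share = εs/(εs + |εd|) = 2.8/(2.8 + 3.6) = 0.4375; seller share = |εd|/(εs + |εd|) = 0.5625.

Consumer share = 0.4375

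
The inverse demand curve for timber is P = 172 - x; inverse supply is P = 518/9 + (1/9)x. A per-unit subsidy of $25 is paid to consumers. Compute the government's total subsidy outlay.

Government cost = $3137.5

Pre-subsidy: 172 - x = 518/9 + (1/9)x gives x* = 103 and P* = 69.
With the rebate, buyers effectively pay Pb = Ps − 25, where Ps is the price sellers receive.
On the curves, Pb = 172 - x and Ps = 518/9 + (1/9)x; the wedge Ps − Pb = 25 gives 518/9 + (1/9)x − (172 - x) = 25, so x' = 125.5.
Then Pb = 172 − 1·125.5 = 46.5 and Ps = 518/9 + (1/9)·125.5 = 71.5.
Government outlay = subsidy × quantity = 25 × 125.5 = 3137.5.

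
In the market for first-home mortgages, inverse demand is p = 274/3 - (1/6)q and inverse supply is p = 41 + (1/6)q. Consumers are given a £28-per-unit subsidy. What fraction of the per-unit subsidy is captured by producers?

Pre-subsidy: 274/3 - (1/6)q = 41 + (1/6)q gives q* = 151 and p* = 397/6.
With the rebate, buyers effectively pay pb = ps − 28, where ps is the price sellers receive.
On the curves, pb = 274/3 - (1/6)q and ps = 41 + (1/6)q; the wedge ps − pb = 28 gives 41 + (1/6)q − (274/3 - (1/6)q) = 28, so q' = 235.
Then pb = 274/3 − (1/6)·235 = 313/6 and ps = 41 + (1/6)·235 = 481/6.
Buyers' price falls by p* − pb = 397/6 − 313/6 = 14; sellers' price rises by ps − p* = 481/6 − 397/6 = 14.
So producers capture 14/28 = 0.5 of each unit of subsidy.

Producer share = 0.5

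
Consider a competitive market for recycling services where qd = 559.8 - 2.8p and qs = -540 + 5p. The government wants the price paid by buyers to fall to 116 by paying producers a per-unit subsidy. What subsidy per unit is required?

At a buyer price of 116, quantity demanded is 559.8 − 2.8·116 = 235.
Sellers supply 235 only when they receive ps with -540 + 5·ps = 235, i.e. ps = 155.
s = ps − pb = 155 − 116 = 39.

Required subsidy s = 39 per unit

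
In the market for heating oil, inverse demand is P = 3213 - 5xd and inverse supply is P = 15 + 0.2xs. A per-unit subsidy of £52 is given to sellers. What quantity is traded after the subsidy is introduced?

Pre-subsidy: 3213 - 5x = 15 + 0.2x gives x* = 615 and P* = 138.
With the subsidy, sellers receive Ps = Pb + 52 for each unit, where Pb is the price buyers pay.
On the curves, Pb = 3213 - 5x and Ps = 15 + 0.2x; the wedge Ps − Pb = 52 gives 15 + 0.2x − (3213 - 5x) = 52, so x' = 625.
Then Pb = 3213 − 5·625 = 88 and Ps = 15 + 0.2·625 = 140.

x' = 625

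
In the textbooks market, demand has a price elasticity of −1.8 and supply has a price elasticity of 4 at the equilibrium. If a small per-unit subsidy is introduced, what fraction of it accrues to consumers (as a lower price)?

For a small subsidy around the equilibrium, the benefit split depends on the relative slopes, which at a point are proportional to the elasticities.
Buyer share = εs/(εs + |εd|) = 4/(4 + 1.8) = 20/29; seller share = |εd|/(εs + |εd|) = 9/29.

Consumer share = 20/29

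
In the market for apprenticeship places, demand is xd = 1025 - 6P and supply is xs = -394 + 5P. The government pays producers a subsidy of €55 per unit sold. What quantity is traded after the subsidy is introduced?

Pre-subsidy: 1025 - 6P = -394 + 5P gives P* = 129, x* = 251.
With the subsidy, sellers receive Ps = Pb + 55 for each unit, where Pb is the price buyers pay.
Supply in terms of Pb becomes xs = -394 + 5(Pb + 55) = -119 + 5Pb. Setting this equal to demand: 1025 - 6Pb = -119 + 5Pb, so Pb = 104.
Sellers receive Ps = 104 + 55 = 159; x' = 1025 − 6·104 = 401.

x' = 401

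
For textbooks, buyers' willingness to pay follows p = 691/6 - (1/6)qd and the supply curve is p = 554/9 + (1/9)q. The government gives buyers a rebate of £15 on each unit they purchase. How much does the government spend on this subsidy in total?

Government cost = £3705

Pre-subsidy: 691/6 - (1/6)q = 554/9 + (1/9)q gives q* = 193 and p* = 83.
With the rebate, buyers effectively pay pb = ps − 15, where ps is the price sellers receive.
On the curves, pb = 691/6 - (1/6)q and ps = 554/9 + (1/9)q; the wedge ps − pb = 15 gives 554/9 + (1/9)q − (691/6 - (1/6)q) = 15, so q' = 247.
Then pb = 691/6 − (1/6)·247 = 74 and ps = 554/9 + (1/9)·247 = 89.
Government outlay = subsidy × quantity = 15 × 247 = 3705.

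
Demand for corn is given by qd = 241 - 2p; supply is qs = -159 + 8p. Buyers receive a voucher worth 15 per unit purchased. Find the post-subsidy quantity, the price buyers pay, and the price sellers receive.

Pre-subsidy: 241 - 2p = -159 + 8p gives p* = 40, q* = 161.
With the rebate, buyers effectively pay pb = ps − 15, where ps is the price sellers receive.
Demand in terms of ps becomes qd = 241 − 2(ps − 15) = 271 - 2ps. Setting this equal to supply: 271 - 2ps = -159 + 8ps, so ps = 43.
Buyers pay pb = 43 − 15 = 28; q' = -159 + 8·43 = 185.

q' = 185; buyers pay 28; sellers receive 43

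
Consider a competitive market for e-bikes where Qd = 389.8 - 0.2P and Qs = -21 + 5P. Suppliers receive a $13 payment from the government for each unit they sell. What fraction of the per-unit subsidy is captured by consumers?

Pre-subsidy: 389.8 - 0.2P = -21 + 5P gives P* = 79, Q* = 374.
With the subsidy, sellers receive Ps = Pb + 13 for each unit, where Pb is the price buyers pay.
Supply in terms of Pb becomes Qs = -21 + 5(Pb + 13) = 44 + 5Pb. Setting this equal to demand: 389.8 - 0.2Pb = 44 + 5Pb, so Pb = 66.5.
Sellers receive Ps = 66.5 + 13 = 79.5; Q' = 389.8 − 0.2·66.5 = 376.5.
Buyers' price falls by P* − Pb = 79 − 66.5 = 12.5; sellers' price rises by Ps − P* = 79.5 − 79 = 0.5.
So consumers capture 12.5/13 = 25/26 of each unit of subsidy.

Consumer share = 25/26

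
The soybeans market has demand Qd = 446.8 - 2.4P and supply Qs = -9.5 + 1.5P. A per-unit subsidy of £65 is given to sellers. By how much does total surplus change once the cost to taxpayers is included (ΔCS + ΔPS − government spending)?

Pre-subsidy: 446.8 - 2.4P = -9.5 + 1.5P gives P* = 117, Q* = 166.
With the subsidy, sellers receive Ps = Pb + 65 for each unit, where Pb is the price buyers pay.
Supply in terms of Pb becomes Qs = -9.5 + 1.5(Pb + 65) = 88 + 1.5Pb. Setting this equal to demand: 446.8 - 2.4Pb = 88 + 1.5Pb, so Pb = 92.
Sellers receive Ps = 92 + 65 = 157; Q' = 446.8 − 2.4·92 = 226.
ΔCS = ½(166 + 226)(117 − 92) = 4900; ΔPS = ½(166 + 226)(157 − 117) = 7840.
Government spending = 65 × 226 = 14690.
Net change = 4900 + 7840 − 14690 = -1950. The loss equals the DWL triangle ½·65·60.

Net change in total surplus = -£1950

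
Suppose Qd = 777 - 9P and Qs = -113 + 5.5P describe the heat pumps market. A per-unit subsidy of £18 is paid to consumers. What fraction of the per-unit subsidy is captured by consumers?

Consumer share = 11/29

Pre-subsidy: 777 - 9P = -113 + 5.5P gives P* = 1780/29, Q* = 6513/29.
With the rebate, buyers effectively pay Pb = Ps − 18, where Ps is the price sellers receive.
Demand in terms of Ps becomes Qd = 777 − 9(Ps − 18) = 939 - 9Ps. Setting this equal to supply: 939 - 9Ps = -113 + 5.5Ps, so Ps = 2104/29.
Buyers pay Pb = 2104/29 − 18 = 1582/29; Q' = -113 + 5.5·(2104/29) = 8295/29.
Buyers' price falls by P* − Pb = 1780/29 − 1582/29 = 198/29; sellers' price rises by Ps − P* = 2104/29 − 1780/29 = 324/29.
So consumers capture (198/29)/18 = 11/29 of each unit of subsidy.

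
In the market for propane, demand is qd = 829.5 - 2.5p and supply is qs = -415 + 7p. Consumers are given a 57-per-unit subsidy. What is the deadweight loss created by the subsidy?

Pre-subsidy: 829.5 - 2.5p = -415 + 7p gives p* = 131, q* = 502.
With the rebate, buyers effectively pay pb = ps − 57, where ps is the price sellers receive.
Demand in terms of ps becomes qd = 829.5 − 2.5(ps − 57) = 972 - 2.5ps. Setting this equal to supply: 972 - 2.5ps = -415 + 7ps, so ps = 146.
Buyers pay pb = 146 − 57 = 89; q' = -415 + 7·146 = 607.
The subsidy expands output by 607 − 502 = 105 past the efficient level; on those units the gap between marginal cost and willingness to pay runs from 0 up to 57.
DWL = ½ × 57 × 105 = 2992.5.

Deadweight loss = 2992.5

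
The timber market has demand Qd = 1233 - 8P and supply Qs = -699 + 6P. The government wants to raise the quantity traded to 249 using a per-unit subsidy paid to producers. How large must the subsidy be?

Required subsidy s = 35 per unit

At Q = 249, invert demand for the buyer price: Pb = (1233 − 249)/8 = 123; invert supply for the seller price: Ps = (249 − (-699))/6 = 158.
The subsidy must fill the gap: s = Ps − Pb = 158 − 123 = 35.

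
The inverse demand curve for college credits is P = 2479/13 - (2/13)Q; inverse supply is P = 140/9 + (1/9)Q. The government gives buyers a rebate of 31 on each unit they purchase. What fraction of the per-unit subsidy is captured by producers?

Pre-subsidy: 2479/13 - (2/13)Q = 140/9 + (1/9)Q gives Q* = 661 and P* = 89.
With the rebate, buyers effectively pay Pb = Ps − 31, where Ps is the price sellers receive.
On the curves, Pb = 2479/13 - (2/13)Q and Ps = 140/9 + (1/9)Q; the wedge Ps − Pb = 31 gives 140/9 + (1/9)Q − (2479/13 - (2/13)Q) = 31, so Q' = 778.
Then Pb = 2479/13 − (2/13)·778 = 71 and Ps = 140/9 + (1/9)·778 = 102.
Buyers' price falls by P* − Pb = 89 − 71 = 18; sellers' price rises by Ps − P* = 102 − 89 = 13.
So producers capture 13/31 = 13/31 of each unit of subsidy.

Producer share = 13/31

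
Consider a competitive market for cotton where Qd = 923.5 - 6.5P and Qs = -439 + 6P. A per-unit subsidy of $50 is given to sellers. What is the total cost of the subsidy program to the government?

Government cost = $18550

Pre-subsidy: 923.5 - 6.5P = -439 + 6P gives P* = 109, Q* = 215.
With the subsidy, sellers receive Ps = Pb + 50 for each unit, where Pb is the price buyers pay.
Supply in terms of Pb becomes Qs = -439 + 6(Pb + 50) = -139 + 6Pb. Setting this equal to demand: 923.5 - 6.5Pb = -139 + 6Pb, so Pb = 85.
Sellers receive Ps = 85 + 50 = 135; Q' = 923.5 − 6.5·85 = 371.
Government outlay = subsidy × quantity = 50 × 371 = 18550.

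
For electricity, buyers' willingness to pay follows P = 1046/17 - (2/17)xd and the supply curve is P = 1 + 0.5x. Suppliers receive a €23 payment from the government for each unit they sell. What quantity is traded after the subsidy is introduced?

Pre-subsidy: 1046/17 - (2/17)x = 1 + 0.5x gives x* = 98 and P* = 50.
With the subsidy, sellers receive Ps = Pb + 23 for each unit, where Pb is the price buyers pay.
On the curves, Pb = 1046/17 - (2/17)x and Ps = 1 + 0.5x; the wedge Ps − Pb = 23 gives 1 + 0.5x − (1046/17 - (2/17)x) = 23, so x' = 2840/21.
Then Pb = 1046/17 − (2/17)·(2840/21) = 958/21 and Ps = 1 + 0.5·(2840/21) = 1441/21.

x' = 2840/21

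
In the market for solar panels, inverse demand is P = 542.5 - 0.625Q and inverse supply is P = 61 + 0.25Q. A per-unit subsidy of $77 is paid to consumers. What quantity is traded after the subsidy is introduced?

Pre-subsidy: 542.5 - 0.625Q = 61 + 0.25Q gives Q* = 3852/7 and P* = 1390/7.
With the rebate, buyers effectively pay Pb = Ps − 77, where Ps is the price sellers receive.
On the curves, Pb = 542.5 - 0.625Q and Ps = 61 + 0.25Q; the wedge Ps − Pb = 77 gives 61 + 0.25Q − (542.5 - 0.625Q) = 77, so Q' = 4468/7.
Then Pb = 542.5 − 0.625·(4468/7) = 1005/7 and Ps = 61 + 0.25·(4468/7) = 1544/7.

Q' = 4468/7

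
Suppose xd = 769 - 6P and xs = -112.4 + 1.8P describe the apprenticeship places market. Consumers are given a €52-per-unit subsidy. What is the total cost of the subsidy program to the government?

Pre-subsidy: 769 - 6P = -112.4 + 1.8P gives P* = 113, x* = 91.
With the rebate, buyers effectively pay Pb = Ps − 52, where Ps is the price sellers receive.
Demand in terms of Ps becomes xd = 769 − 6(Ps − 52) = 1081 - 6Ps. Setting this equal to supply: 1081 - 6Ps = -112.4 + 1.8Ps, so Ps = 153.
Buyers pay Pb = 153 − 52 = 101; x' = -112.4 + 1.8·153 = 163.
Government outlay = subsidy × quantity = 52 × 163 = 8476.

Government cost = €8476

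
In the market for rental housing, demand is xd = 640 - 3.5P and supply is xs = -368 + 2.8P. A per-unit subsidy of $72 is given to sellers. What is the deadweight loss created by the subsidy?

Pre-subsidy: 640 - 3.5P = -368 + 2.8P gives P* = 160, x* = 80.
With the subsidy, sellers receive Ps = Pb + 72 for each unit, where Pb is the price buyers pay.
Supply in terms of Pb becomes xs = -368 + 2.8(Pb + 72) = -166.4 + 2.8Pb. Setting this equal to demand: 640 - 3.5Pb = -166.4 + 2.8Pb, so Pb = 128.
Sellers receive Ps = 128 + 72 = 200; x' = 640 − 3.5·128 = 192.
The subsidy expands output by 192 − 80 = 112 past the efficient level; on those units the gap between marginal cost and willingness to pay runs from 0 up to 72.
DWL = ½ × 72 × 112 = 4032.

Deadweight loss = $4032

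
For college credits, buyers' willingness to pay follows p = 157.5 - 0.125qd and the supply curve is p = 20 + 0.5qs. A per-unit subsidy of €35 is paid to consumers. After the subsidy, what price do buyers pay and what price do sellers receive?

Pre-subsidy: 157.5 - 0.125q = 20 + 0.5q gives q* = 220 and p* = 130.
With the rebate, buyers effectively pay pb = ps − 35, where ps is the price sellers receive.
On the curves, pb = 157.5 - 0.125q and ps = 20 + 0.5q; the wedge ps − pb = 35 gives 20 + 0.5q − (157.5 - 0.125q) = 35, so q' = 276.
Then pb = 157.5 − 0.125·276 = 123 and ps = 20 + 0.5·276 = 158.

Buyers pay €123; sellers receive €158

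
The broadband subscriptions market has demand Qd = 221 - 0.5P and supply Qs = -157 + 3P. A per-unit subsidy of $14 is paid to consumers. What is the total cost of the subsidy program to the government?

Pre-subsidy: 221 - 0.5P = -157 + 3P gives P* = 108, Q* = 167.
With the rebate, buyers effectively pay Pb = Ps − 14, where Ps is the price sellers receive.
Demand in terms of Ps becomes Qd = 221 − 0.5(Ps − 14) = 228 - 0.5Ps. Setting this equal to supply: 228 - 0.5Ps = -157 + 3Ps, so Ps = 110.
Buyers pay Pb = 110 − 14 = 96; Q' = -157 + 3·110 = 173.
Government outlay = subsidy × quantity = 14 × 173 = 2422.

Government cost = $2422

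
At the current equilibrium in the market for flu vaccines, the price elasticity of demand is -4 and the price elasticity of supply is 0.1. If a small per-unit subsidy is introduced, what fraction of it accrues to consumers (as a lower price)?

Consumer share = 1/41

For a small subsidy around the equilibrium, the benefit split depends on the relative slopes, which at a point are proportional to the elasticities.
Buyer share = εs/(εs + |εd|) = 0.1/(0.1 + 4) = 1/41; seller share = |εd|/(εs + |εd|) = 40/41.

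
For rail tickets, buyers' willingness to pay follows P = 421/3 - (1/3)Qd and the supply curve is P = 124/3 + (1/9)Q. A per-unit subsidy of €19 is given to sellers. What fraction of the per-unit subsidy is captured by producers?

Producer share = 0.25

Pre-subsidy: 421/3 - (1/3)Q = 124/3 + (1/9)Q gives Q* = 222.75 and P* = 793/12.
With the subsidy, sellers receive Ps = Pb + 19 for each unit, where Pb is the price buyers pay.
On the curves, Pb = 421/3 - (1/3)Q and Ps = 124/3 + (1/9)Q; the wedge Ps − Pb = 19 gives 124/3 + (1/9)Q − (421/3 - (1/3)Q) = 19, so Q' = 265.5.
Then Pb = 421/3 − (1/3)·265.5 = 311/6 and Ps = 124/3 + (1/9)·265.5 = 425/6.
Buyers' price falls by P* − Pb = 793/12 − 311/6 = 14.25; sellers' price rises by Ps − P* = 425/6 − 793/12 = 4.75.
So producers capture 4.75/19 = 0.25 of each unit of subsidy.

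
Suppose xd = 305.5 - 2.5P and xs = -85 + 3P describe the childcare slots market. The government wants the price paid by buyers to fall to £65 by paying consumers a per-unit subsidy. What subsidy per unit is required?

At a buyer price of 65, quantity demanded is 305.5 − 2.5·65 = 143.
Sellers supply 143 only when they receive Ps with -85 + 3·Ps = 143, i.e. Ps = 76.
s = Ps − Pb = 76 − 65 = 11.

Required subsidy s = £11 per unit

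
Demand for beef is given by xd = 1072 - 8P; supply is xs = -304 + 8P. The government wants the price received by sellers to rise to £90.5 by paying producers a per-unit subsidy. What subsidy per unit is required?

Required subsidy s = £9 per unit

At a seller price of 90.5, quantity supplied is -304 + 8·90.5 = 420.
Buyers absorb 420 only when they pay Pb with 1072 − 8·Pb = 420, i.e. Pb = 81.5.
s = Ps − Pb = 90.5 − 81.5 = 9.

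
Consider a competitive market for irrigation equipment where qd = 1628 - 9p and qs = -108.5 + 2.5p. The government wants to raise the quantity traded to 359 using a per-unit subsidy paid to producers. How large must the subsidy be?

At q = 359, invert demand for the buyer price: pb = (1628 − 359)/9 = 141; invert supply for the seller price: ps = (359 − (-108.5))/2.5 = 187.
The subsidy must fill the gap: s = ps − pb = 187 − 141 = 46.

Required subsidy s = 46 per unit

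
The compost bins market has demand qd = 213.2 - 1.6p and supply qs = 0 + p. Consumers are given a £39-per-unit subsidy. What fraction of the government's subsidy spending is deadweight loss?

DWL / government spending = 6/53

Pre-subsidy: 213.2 - 1.6p = 0 + p gives p* = 82, q* = 82.
With the rebate, buyers effectively pay pb = ps − 39, where ps is the price sellers receive.
Demand in terms of ps becomes qd = 213.2 − 1.6(ps − 39) = 275.6 - 1.6ps. Setting this equal to supply: 275.6 - 1.6ps = 0 + ps, so ps = 106.
Buyers pay pb = 106 − 39 = 67; q' = 0 + 1·106 = 106.
ΔCS = ½(82 + 106)(82 − 67) = 1410; ΔPS = ½(82 + 106)(106 − 82) = 2256.
Government spending = 39 × 106 = 4134.
DWL = ½ × 39 × (106 − 82) = 468; fraction = 468 / 4134 = 6/53.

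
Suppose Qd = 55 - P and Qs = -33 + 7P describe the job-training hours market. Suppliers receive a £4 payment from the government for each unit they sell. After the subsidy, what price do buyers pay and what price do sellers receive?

Pre-subsidy: 55 - P = -33 + 7P gives P* = 11, Q* = 44.
With the subsidy, sellers receive Ps = Pb + 4 for each unit, where Pb is the price buyers pay.
Supply in terms of Pb becomes Qs = -33 + 7(Pb + 4) = -5 + 7Pb. Setting this equal to demand: 55 - Pb = -5 + 7Pb, so Pb = 7.5.
Sellers receive Ps = 7.5 + 4 = 11.5; Q' = 55 − 1·7.5 = 47.5.

Buyers pay £7.5; sellers receive £11.5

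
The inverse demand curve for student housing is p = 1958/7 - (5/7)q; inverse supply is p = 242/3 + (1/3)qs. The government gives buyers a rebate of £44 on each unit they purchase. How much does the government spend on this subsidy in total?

Government cost = £10208

Pre-subsidy: 1958/7 - (5/7)q = 242/3 + (1/3)q gives q* = 190 and p* = 144.
With the rebate, buyers effectively pay pb = ps − 44, where ps is the price sellers receive.
On the curves, pb = 1958/7 - (5/7)q and ps = 242/3 + (1/3)q; the wedge ps − pb = 44 gives 242/3 + (1/3)q − (1958/7 - (5/7)q) = 44, so q' = 232.
Then pb = 1958/7 − (5/7)·232 = 114 and ps = 242/3 + (1/3)·232 = 158.
Government outlay = subsidy × quantity = 44 × 232 = 10208.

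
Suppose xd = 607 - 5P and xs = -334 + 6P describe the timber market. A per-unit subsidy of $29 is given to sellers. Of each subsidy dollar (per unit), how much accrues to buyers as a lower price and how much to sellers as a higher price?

Buyers gain 174/11 per unit; sellers gain 145/11 per unit

Pre-subsidy: 607 - 5P = -334 + 6P gives P* = 941/11, x* = 1972/11.
With the subsidy, sellers receive Ps = Pb + 29 for each unit, where Pb is the price buyers pay.
Supply in terms of Pb becomes xs = -334 + 6(Pb + 29) = -160 + 6Pb. Setting this equal to demand: 607 - 5Pb = -160 + 6Pb, so Pb = 767/11.
Sellers receive Ps = 767/11 + 29 = 1086/11; x' = 607 − 5·(767/11) = 2842/11.
Buyers' price falls by P* − Pb = 941/11 − 767/11 = 174/11; sellers' price rises by Ps − P* = 1086/11 − 941/11 = 145/11.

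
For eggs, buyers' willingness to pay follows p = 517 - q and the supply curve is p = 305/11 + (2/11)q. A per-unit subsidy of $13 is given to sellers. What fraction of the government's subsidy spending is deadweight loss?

Pre-subsidy: 517 - q = 305/11 + (2/11)q gives q* = 414 and p* = 103.
With the subsidy, sellers receive ps = pb + 13 for each unit, where pb is the price buyers pay.
On the curves, pb = 517 - q and ps = 305/11 + (2/11)q; the wedge ps − pb = 13 gives 305/11 + (2/11)q − (517 - q) = 13, so q' = 425.
Then pb = 517 − 1·425 = 92 and ps = 305/11 + (2/11)·425 = 105.
ΔCS = ½(414 + 425)(103 − 92) = 4614.5; ΔPS = ½(414 + 425)(105 − 103) = 839.
Government spending = 13 × 425 = 5525.
DWL = ½ × 13 × (425 − 414) = 71.5; fraction = 71.5 / 5525 = 11/850.

DWL / government spending = 11/850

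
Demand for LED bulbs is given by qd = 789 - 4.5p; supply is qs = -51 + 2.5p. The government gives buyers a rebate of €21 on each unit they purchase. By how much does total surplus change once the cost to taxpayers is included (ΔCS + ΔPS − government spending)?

Net change in total surplus = -€354.375

Pre-subsidy: 789 - 4.5p = -51 + 2.5p gives p* = 120, q* = 249.
With the rebate, buyers effectively pay pb = ps − 21, where ps is the price sellers receive.
Demand in terms of ps becomes qd = 789 − 4.5(ps − 21) = 883.5 - 4.5ps. Setting this equal to supply: 883.5 - 4.5ps = -51 + 2.5ps, so ps = 133.5.
Buyers pay pb = 133.5 − 21 = 112.5; q' = -51 + 2.5·133.5 = 282.75.
ΔCS = ½(249 + 282.75)(120 − 112.5) = 1994.0625; ΔPS = ½(249 + 282.75)(133.5 − 120) = 3589.3125.
Government spending = 21 × 282.75 = 5937.75.
Net change = 1994.0625 + 3589.3125 − 5937.75 = -354.375. The loss equals the DWL triangle ½·21·33.75.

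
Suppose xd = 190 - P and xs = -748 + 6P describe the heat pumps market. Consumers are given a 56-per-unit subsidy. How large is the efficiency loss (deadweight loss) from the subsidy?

Deadweight loss = 1344

Pre-subsidy: 190 - P = -748 + 6P gives P* = 134, x* = 56.
With the rebate, buyers effectively pay Pb = Ps − 56, where Ps is the price sellers receive.
Demand in terms of Ps becomes xd = 190 − 1(Ps − 56) = 246 - Ps. Setting this equal to supply: 246 - Ps = -748 + 6Ps, so Ps = 142.
Buyers pay Pb = 142 − 56 = 86; x' = -748 + 6·142 = 104.
The subsidy expands output by 104 − 56 = 48 past the efficient level; on those units the gap between marginal cost and willingness to pay runs from 0 up to 56.
DWL = ½ × 56 × 48 = 1344.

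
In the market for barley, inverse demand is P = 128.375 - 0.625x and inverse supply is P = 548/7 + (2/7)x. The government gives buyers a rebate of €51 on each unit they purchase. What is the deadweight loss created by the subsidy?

Deadweight loss = €1428

Pre-subsidy: 128.375 - 0.625x = 548/7 + (2/7)x gives x* = 55 and P* = 94.
With the rebate, buyers effectively pay Pb = Ps − 51, where Ps is the price sellers receive.
On the curves, Pb = 128.375 - 0.625x and Ps = 548/7 + (2/7)x; the wedge Ps − Pb = 51 gives 548/7 + (2/7)x − (128.375 - 0.625x) = 51, so x' = 111.
Then Pb = 128.375 − 0.625·111 = 59 and Ps = 548/7 + (2/7)·111 = 110.
The subsidy expands output by 111 − 55 = 56 past the efficient level; on those units the gap between marginal cost and willingness to pay runs from 0 up to 51.
DWL = ½ × 51 × 56 = 1428.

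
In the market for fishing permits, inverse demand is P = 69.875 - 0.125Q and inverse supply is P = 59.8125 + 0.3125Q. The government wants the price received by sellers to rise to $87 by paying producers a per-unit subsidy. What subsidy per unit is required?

At a seller price of 87, quantity supplied is -191.4 + 3.2·87 = 87.
Buyers absorb 87 only when they pay Pb = 69.875 − 0.125·87 = 59.
s = Ps − Pb = 87 − 59 = 28.

Required subsidy s = $28 per unit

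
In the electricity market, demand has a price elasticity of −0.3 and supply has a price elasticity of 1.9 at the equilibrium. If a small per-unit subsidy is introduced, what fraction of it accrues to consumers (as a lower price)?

Consumer share = 19/22

For a small subsidy around the equilibrium, the benefit split depends on the relative slopes, which at a point are proportional to the elasticities.
Buyer share = εs/(εs + |εd|) = 1.9/(1.9 + 0.3) = 19/22; seller share = |εd|/(εs + |εd|) = 3/22.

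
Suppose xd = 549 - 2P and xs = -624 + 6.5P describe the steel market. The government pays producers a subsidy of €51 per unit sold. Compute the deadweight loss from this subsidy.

Deadweight loss = €1989

Pre-subsidy: 549 - 2P = -624 + 6.5P gives P* = 138, x* = 273.
With the subsidy, sellers receive Ps = Pb + 51 for each unit, where Pb is the price buyers pay.
Supply in terms of Pb becomes xs = -624 + 6.5(Pb + 51) = -292.5 + 6.5Pb. Setting this equal to demand: 549 - 2Pb = -292.5 + 6.5Pb, so Pb = 99.
Sellers receive Ps = 99 + 51 = 150; x' = 549 − 2·99 = 351.
The subsidy expands output by 351 − 273 = 78 past the efficient level; on those units the gap between marginal cost and willingness to pay runs from 0 up to 51.
DWL = ½ × 51 × 78 = 1989.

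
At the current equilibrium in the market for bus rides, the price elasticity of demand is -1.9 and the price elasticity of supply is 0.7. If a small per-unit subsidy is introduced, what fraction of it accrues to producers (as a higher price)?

Producer share = 19/26

For a small subsidy around the equilibrium, the benefit split depends on the relative slopes, which at a point are proportional to the elasticities.
Buyer share = εs/(εs + |εd|) = 0.7/(0.7 + 1.9) = 7/26; seller share = |εd|/(εs + |εd|) = 19/26.
So producers capture 19/26 of the subsidy.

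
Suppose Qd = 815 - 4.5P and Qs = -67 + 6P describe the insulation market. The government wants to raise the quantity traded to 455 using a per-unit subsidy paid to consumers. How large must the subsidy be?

At Q = 455, invert demand for the buyer price: Pb = (815 − 455)/4.5 = 80; invert supply for the seller price: Ps = (455 − (-67))/6 = 87.
The subsidy must fill the gap: s = Ps − Pb = 87 − 80 = 7.

Required subsidy s = 7 per unit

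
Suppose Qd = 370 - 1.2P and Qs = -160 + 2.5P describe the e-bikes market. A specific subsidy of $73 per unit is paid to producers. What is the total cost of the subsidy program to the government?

Government cost = 694960/37

Pre-subsidy: 370 - 1.2P = -160 + 2.5P gives P* = 5300/37, Q* = 7330/37.
With the subsidy, sellers receive Ps = Pb + 73 for each unit, where Pb is the price buyers pay.
Supply in terms of Pb becomes Qs = -160 + 2.5(Pb + 73) = 22.5 + 2.5Pb. Setting this equal to demand: 370 - 1.2Pb = 22.5 + 2.5Pb, so Pb = 3475/37.
Sellers receive Ps = 3475/37 + 73 = 6176/37; Q' = 370 − 1.2·(3475/37) = 9520/37.
Government outlay = subsidy × quantity = 73 × 9520/37 = 694960/37.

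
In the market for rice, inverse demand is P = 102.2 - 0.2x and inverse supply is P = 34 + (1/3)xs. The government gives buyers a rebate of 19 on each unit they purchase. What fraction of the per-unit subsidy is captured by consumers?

Pre-subsidy: 102.2 - 0.2x = 34 + (1/3)x gives x* = 127.875 and P* = 76.625.
With the rebate, buyers effectively pay Pb = Ps − 19, where Ps is the price sellers receive.
On the curves, Pb = 102.2 - 0.2x and Ps = 34 + (1/3)x; the wedge Ps − Pb = 19 gives 34 + (1/3)x − (102.2 - 0.2x) = 19, so x' = 163.5.
Then Pb = 102.2 − 0.2·163.5 = 69.5 and Ps = 34 + (1/3)·163.5 = 88.5.
Buyers' price falls by P* − Pb = 76.625 − 69.5 = 7.125; sellers' price rises by Ps − P* = 88.5 − 76.625 = 11.875.
So consumers capture 7.125/19 = 0.375 of each unit of subsidy.

Consumer share = 0.375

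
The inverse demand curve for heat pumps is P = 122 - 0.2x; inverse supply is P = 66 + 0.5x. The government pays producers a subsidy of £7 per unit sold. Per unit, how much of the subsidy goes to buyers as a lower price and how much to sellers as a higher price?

Pre-subsidy: 122 - 0.2x = 66 + 0.5x gives x* = 80 and P* = 106.
With the subsidy, sellers receive Ps = Pb + 7 for each unit, where Pb is the price buyers pay.
On the curves, Pb = 122 - 0.2x and Ps = 66 + 0.5x; the wedge Ps − Pb = 7 gives 66 + 0.5x − (122 - 0.2x) = 7, so x' = 90.
Then Pb = 122 − 0.2·90 = 104 and Ps = 66 + 0.5·90 = 111.
Buyers' price falls by P* − Pb = 106 − 104 = 2; sellers' price rises by Ps − P* = 111 − 106 = 5.

Buyers gain £2 per unit; sellers gain £5 per unit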